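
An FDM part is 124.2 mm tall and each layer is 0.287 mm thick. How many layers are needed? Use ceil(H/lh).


Layers = ceil(124.2/0.287) = 433


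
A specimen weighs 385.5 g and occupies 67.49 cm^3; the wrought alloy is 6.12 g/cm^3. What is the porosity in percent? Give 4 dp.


rho_part = 385.5 / 67.49 = 5.71195733 g/cm^3
Porosity = (1 - 5.71195733/6.12)*100 = 6.6674 %


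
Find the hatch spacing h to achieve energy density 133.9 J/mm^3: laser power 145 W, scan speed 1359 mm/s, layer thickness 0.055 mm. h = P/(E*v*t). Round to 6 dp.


h = 145 / (133.9*1359*0.055) = 0.014488 mm


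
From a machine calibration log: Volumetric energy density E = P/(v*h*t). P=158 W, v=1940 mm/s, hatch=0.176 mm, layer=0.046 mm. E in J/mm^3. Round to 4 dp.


E = 158 / (1940*0.176*0.046) = 10.0597 J/mm^3


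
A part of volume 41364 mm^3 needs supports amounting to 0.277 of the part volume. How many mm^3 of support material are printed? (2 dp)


V_support = 41364 * 0.277 = 11457.83 mm^3


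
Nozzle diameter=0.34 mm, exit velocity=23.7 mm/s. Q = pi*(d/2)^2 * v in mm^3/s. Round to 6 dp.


A = pi*(0.34/2)^2 = 0.09079203 mm^2
Q = 0.09079203 * 23.7 = 2.151771 mm^3/s


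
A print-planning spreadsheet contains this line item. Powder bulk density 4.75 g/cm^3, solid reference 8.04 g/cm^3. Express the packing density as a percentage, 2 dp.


Packing = (4.75/8.04)*100 = 59.08 %


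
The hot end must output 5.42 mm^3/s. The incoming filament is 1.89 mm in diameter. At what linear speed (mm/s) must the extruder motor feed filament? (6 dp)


A = pi*(1.89/2)^2 = 2.805521
v = 5.42 / 2.805521 = 1.931905 mm/s


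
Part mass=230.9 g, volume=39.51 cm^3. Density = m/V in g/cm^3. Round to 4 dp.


rho = 230.9 / 39.51 = 5.8441 g/cm^3


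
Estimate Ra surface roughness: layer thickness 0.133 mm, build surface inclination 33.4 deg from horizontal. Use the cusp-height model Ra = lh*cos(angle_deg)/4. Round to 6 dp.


Ra = 0.133 * cos(33.4) / 4 = 0.027759 mm


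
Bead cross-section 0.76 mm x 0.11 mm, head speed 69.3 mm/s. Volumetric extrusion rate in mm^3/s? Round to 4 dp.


Rate = 0.76 * 0.11 * 69.3 = 5.7935 mm^3/s


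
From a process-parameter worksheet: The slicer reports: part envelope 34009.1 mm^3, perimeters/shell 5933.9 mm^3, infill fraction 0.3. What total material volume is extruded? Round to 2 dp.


V_infill = (34009.1 - 5933.9) * 0.3 = 8422.56
V_total = 5933.9 + 8422.56 = 14356.46 mm^3


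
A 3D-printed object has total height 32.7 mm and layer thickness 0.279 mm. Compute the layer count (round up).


Layers = ceil(32.7/0.279) = 118


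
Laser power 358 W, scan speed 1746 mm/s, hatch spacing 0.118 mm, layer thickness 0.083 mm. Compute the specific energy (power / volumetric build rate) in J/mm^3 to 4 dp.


Build rate = 1746 * 0.118 * 0.083 = 17.100324 mm^3/s
SE = 358 / 17.100324 = 20.9353 J/mm^3


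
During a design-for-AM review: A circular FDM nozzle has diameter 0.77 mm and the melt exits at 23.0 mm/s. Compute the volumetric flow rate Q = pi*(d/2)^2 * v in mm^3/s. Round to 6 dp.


A = pi*(0.77/2)^2 = 0.46566257 mm^2
Q = 0.46566257 * 23.0 = 10.710239 mm^3/s


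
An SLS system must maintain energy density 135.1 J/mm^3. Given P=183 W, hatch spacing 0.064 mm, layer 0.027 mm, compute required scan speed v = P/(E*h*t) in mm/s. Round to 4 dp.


v = 183 / (135.1*0.064*0.027) = 783.8844 mm/s


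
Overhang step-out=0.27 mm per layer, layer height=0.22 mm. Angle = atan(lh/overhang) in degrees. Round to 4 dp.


angle = atan(0.22/0.27) = 39.1737 degrees


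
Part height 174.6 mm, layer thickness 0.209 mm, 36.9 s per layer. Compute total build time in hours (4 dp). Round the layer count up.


Layers = ceil(174.6/0.209) = 836
t = 836 * 36.9 / 3600 = 8.569 hrs


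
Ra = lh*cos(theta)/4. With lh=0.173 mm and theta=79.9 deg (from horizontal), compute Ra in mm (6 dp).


Ra = 0.173 * cos(79.9) / 4 = 0.007585 mm


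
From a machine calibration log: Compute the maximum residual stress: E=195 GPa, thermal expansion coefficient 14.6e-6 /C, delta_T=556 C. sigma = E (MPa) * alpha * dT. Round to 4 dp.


sigma = 195*1000 * 14.6e-6 * 556 = 1582.932 MPa


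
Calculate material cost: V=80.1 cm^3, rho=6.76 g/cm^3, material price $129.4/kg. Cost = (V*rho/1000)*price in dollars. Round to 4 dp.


Mass = 80.1*6.76/1000 = 0.541476 kg
Cost = 0.541476 * 129.4 = 70.067 $


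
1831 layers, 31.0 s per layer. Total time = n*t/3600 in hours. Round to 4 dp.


t = 1831 * 31.0 / 3600 = 15.7669 hrs


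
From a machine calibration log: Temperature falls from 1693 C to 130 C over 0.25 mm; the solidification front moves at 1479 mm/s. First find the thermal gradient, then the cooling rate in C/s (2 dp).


G = (1693-130)/0.25 = 6252.0 C/mm
CR = 6252.0 * 1479 = 9246708.0 C/s


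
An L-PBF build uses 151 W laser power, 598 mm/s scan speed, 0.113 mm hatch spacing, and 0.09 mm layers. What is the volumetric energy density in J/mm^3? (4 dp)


E = 151 / (598*0.113*0.09) = 24.8287 J/mm^3


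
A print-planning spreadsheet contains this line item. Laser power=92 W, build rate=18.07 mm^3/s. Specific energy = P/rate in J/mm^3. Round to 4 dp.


SE = 92 / 18.07 = 5.0913 J/mm^3


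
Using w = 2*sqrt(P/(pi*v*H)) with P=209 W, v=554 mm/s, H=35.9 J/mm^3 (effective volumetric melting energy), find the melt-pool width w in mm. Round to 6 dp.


w = 2*sqrt(209/(pi*554*35.9)) = 0.115671 mm


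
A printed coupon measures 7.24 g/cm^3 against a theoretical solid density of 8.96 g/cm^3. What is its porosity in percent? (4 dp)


Porosity = (1-7.24/8.96)*100 = 19.1964 %


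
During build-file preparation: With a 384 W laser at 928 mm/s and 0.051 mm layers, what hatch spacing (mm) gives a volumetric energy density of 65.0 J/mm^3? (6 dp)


h = 384 / (65.0*928*0.051) = 0.124824 mm


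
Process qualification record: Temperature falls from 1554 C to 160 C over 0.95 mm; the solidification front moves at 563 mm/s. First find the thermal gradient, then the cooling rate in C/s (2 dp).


G = (1554-160)/0.95 = 1467.36842105 C/mm
CR = 1467.36842105 * 563 = 826128.42 C/s


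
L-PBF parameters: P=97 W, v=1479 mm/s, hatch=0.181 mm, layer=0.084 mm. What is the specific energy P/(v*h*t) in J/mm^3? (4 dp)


Build rate = 1479 * 0.181 * 0.084 = 22.486716 mm^3/s
SE = 97 / 22.486716 = 4.3137 J/mm^3


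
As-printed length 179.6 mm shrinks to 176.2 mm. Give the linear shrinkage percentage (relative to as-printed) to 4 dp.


Shrinkage = ((179.6-176.2)/179.6)*100 = 1.8931 %


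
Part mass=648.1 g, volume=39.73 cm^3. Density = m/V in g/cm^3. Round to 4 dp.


rho = 648.1 / 39.73 = 16.3126 g/cm^3


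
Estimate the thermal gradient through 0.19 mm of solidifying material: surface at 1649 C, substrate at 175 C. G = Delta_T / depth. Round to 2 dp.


G = (1649-175)/0.19 = 7757.89 C/mm


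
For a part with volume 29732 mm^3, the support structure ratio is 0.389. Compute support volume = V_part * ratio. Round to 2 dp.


V_support = 29732 * 0.389 = 11565.75 mm^3


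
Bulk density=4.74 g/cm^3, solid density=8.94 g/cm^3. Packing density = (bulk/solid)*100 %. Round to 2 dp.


Packing = (4.74/8.94)*100 = 53.02 %


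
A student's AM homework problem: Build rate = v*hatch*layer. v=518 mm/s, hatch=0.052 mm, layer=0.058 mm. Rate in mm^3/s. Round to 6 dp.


Rate = 518 * 0.052 * 0.058 = 1.562288 mm^3/s


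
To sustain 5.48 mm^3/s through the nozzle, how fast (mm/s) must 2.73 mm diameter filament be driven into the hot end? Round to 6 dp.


A = pi*(2.73/2)^2 = 5.853494
v = 5.48 / 5.853494 = 0.936193 mm/s


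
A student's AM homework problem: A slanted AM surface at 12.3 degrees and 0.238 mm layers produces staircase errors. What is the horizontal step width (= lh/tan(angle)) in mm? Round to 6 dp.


step = 0.238 / tan(12.3) = 1.091567 mm


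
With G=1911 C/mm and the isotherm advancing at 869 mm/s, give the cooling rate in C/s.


CR = 1911 * 869 = 1660659 C/s


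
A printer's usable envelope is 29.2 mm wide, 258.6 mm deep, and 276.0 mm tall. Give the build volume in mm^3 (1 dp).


V = 29.2 * 258.6 * 276.0 = 2084109.1 mm^3


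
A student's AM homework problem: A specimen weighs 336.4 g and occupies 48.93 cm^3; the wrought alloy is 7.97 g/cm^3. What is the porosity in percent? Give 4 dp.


rho_part = 336.4 / 48.93 = 6.87512773 g/cm^3
Porosity = (1 - 6.87512773/7.97)*100 = 13.7374 %


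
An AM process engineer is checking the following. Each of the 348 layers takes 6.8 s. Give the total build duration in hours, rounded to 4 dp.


t = 348 * 6.8 / 3600 = 0.6573 hrs


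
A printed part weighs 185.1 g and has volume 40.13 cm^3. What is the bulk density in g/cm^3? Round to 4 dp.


rho = 185.1 / 40.13 = 4.6125 g/cm^3


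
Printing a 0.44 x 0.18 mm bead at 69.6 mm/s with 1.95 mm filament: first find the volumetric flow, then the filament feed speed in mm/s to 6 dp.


Q = 0.44 * 0.18 * 69.6 = 5.51232 mm^3/s
A_fil = pi*(1.95/2)^2 = 2.98647652 mm^2
v_feed = 5.51232 / 2.98647652 = 1.84576 mm/s


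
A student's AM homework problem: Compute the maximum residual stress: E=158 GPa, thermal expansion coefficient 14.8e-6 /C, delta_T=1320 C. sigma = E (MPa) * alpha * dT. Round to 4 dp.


sigma = 158*1000 * 14.8e-6 * 1320 = 3086.688 MPa


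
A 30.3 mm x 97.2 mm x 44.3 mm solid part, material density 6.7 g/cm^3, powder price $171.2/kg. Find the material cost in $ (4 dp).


V = 30.3 * 97.2 * 44.3 = 130470.588 mm^3 = 130.470588 cm^3
Mass = 130.470588 * 6.7 / 1000 = 0.87415294 kg
Cost = 0.87415294 * 171.2 = 149.655 $


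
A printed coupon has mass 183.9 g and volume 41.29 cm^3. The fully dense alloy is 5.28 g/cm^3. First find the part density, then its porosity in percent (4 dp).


rho_part = 183.9 / 41.29 = 4.45386292 g/cm^3
Porosity = (1 - 4.45386292/5.28)*100 = 15.6465 %


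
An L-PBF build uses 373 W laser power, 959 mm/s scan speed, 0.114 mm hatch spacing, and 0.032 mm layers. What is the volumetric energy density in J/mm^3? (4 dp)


E = 373 / (959*0.114*0.032) = 106.6192 J/mm^3


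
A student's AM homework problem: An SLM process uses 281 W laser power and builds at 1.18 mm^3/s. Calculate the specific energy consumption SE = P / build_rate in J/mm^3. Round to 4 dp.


SE = 281 / 1.18 = 238.1356 J/mm^3


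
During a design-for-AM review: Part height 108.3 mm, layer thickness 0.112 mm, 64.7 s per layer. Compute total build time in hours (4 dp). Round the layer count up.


Layers = ceil(108.3/0.112) = 967
t = 967 * 64.7 / 3600 = 17.3791 hrs


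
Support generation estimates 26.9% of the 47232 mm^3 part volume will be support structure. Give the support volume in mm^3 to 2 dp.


V_support = 47232 * 0.269 = 12705.41 mm^3


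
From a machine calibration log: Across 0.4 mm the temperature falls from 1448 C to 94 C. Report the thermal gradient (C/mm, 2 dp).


G = (1448-94)/0.4 = 3385.0 C/mm


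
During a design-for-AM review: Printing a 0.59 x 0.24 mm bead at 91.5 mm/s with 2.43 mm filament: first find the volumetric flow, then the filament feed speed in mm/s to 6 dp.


Q = 0.59 * 0.24 * 91.5 = 12.9564 mm^3/s
A_fil = pi*(2.43/2)^2 = 4.63769762 mm^2
v_feed = 12.9564 / 4.63769762 = 2.793714 mm/s


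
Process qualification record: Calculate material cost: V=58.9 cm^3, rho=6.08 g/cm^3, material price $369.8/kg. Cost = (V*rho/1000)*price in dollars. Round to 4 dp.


Mass = 58.9*6.08/1000 = 0.358112 kg
Cost = 0.358112 * 369.8 = 132.4298 $


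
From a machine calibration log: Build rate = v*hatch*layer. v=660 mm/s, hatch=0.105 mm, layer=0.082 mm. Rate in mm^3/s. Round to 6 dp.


Rate = 660 * 0.105 * 0.082 = 5.6826 mm^3/s


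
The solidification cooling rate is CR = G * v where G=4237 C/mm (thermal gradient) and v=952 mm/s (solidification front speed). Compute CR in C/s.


CR = 4237 * 952 = 4033624 C/s


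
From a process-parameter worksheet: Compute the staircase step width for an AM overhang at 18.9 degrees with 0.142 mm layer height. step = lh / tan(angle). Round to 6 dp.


step = 0.142 / tan(18.9) = 0.414748 mm


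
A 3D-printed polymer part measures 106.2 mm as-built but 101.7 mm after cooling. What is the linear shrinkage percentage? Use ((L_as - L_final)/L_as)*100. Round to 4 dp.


Shrinkage = ((106.2-101.7)/106.2)*100 = 4.2373 %


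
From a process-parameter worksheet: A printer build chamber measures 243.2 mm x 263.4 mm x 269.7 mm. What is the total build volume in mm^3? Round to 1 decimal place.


V = 243.2 * 263.4 * 269.7 = 17276679.9 mm^3


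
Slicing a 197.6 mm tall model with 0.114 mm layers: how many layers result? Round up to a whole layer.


Layers = ceil(197.6/0.114) = 1734


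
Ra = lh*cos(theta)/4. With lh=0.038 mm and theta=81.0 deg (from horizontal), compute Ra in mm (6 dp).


Ra = 0.038 * cos(81.0) / 4 = 0.001486 mm


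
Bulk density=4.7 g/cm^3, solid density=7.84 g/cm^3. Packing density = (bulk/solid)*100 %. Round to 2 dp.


Packing = (4.7/7.84)*100 = 59.95 %


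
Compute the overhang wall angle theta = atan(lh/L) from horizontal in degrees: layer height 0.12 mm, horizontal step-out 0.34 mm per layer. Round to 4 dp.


angle = atan(0.12/0.34) = 19.44 degrees


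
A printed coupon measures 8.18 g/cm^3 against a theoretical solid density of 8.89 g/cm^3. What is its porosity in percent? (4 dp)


Porosity = (1-8.18/8.89)*100 = 7.9865 %


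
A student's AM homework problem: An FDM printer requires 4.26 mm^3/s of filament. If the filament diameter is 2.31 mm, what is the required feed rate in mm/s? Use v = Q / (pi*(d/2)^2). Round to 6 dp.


A = pi*(2.31/2)^2 = 4.190963
v = 4.26 / 4.190963 = 1.016473 mm/s


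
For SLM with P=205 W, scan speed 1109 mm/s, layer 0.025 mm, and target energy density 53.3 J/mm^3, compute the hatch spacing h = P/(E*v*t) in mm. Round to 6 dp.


h = 205 / (53.3*1109*0.025) = 0.138725 mm


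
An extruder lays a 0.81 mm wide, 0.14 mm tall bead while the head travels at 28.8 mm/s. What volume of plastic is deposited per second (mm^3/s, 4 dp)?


Rate = 0.81 * 0.14 * 28.8 = 3.2659 mm^3/s


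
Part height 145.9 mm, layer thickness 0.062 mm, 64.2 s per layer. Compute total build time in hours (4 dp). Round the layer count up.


Layers = ceil(145.9/0.062) = 2354
t = 2354 * 64.2 / 3600 = 41.9797 hrs


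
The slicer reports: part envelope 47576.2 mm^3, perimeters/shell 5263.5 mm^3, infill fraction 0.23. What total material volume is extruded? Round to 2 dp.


V_infill = (47576.2 - 5263.5) * 0.23 = 9731.92
V_total = 5263.5 + 9731.92 = 14995.42 mm^3


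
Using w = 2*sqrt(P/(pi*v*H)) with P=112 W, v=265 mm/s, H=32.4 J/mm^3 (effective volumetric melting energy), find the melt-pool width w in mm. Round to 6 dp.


w = 2*sqrt(112/(pi*265*32.4)) = 0.128875 mm


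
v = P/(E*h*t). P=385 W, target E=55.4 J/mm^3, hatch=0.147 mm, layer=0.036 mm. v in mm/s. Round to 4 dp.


v = 385 / (55.4*0.147*0.036) = 1313.2008 mm/s


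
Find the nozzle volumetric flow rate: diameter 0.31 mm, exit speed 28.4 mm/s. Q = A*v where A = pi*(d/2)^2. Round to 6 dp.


A = pi*(0.31/2)^2 = 0.07547676 mm^2
Q = 0.07547676 * 28.4 = 2.14354 mm^3/s


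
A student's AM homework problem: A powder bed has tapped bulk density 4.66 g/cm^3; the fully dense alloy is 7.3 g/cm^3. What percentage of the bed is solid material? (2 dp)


Packing = (4.66/7.3)*100 = 63.84 %


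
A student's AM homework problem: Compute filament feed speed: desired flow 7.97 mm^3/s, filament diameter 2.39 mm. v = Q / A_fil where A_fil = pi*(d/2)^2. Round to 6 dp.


A = pi*(2.39/2)^2 = 4.486273
v = 7.97 / 4.486273 = 1.77653 mm/s


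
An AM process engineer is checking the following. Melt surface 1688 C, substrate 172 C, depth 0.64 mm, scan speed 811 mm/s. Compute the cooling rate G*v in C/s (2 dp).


G = (1688-172)/0.64 = 2368.75 C/mm
CR = 2368.75 * 811 = 1921056.25 C/s


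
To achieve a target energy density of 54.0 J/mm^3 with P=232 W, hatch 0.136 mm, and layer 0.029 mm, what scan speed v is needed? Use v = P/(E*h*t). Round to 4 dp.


v = 232 / (54.0*0.136*0.029) = 1089.3246 mm/s


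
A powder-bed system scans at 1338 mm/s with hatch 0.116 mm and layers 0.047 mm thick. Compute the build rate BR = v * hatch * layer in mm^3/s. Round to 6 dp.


Rate = 1338 * 0.116 * 0.047 = 7.294776 mm^3/s


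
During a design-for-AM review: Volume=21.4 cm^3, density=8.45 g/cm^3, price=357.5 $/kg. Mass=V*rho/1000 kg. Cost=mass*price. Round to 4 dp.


Mass = 21.4*8.45/1000 = 0.18083 kg
Cost = 0.18083 * 357.5 = 64.6467 $


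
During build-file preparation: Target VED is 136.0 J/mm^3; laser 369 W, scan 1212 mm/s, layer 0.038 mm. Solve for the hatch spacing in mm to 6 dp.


h = 369 / (136.0*1212*0.038) = 0.058912 mm


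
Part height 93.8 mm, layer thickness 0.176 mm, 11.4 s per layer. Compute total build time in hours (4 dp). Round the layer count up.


Layers = ceil(93.8/0.176) = 533
t = 533 * 11.4 / 3600 = 1.6878 hrs


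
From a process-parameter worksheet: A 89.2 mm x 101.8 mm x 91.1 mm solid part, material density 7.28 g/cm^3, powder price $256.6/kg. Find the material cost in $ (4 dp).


V = 89.2 * 101.8 * 91.1 = 827239.016 mm^3 = 827.239016 cm^3
Mass = 827.239016 * 7.28 / 1000 = 6.02230004 kg
Cost = 6.02230004 * 256.6 = 1545.3222 $


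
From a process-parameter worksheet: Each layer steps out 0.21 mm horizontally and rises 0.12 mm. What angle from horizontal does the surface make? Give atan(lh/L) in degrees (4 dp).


angle = atan(0.12/0.21) = 29.7449 degrees


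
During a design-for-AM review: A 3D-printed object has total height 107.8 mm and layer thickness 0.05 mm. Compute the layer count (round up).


Layers = ceil(107.8/0.05) = 2156


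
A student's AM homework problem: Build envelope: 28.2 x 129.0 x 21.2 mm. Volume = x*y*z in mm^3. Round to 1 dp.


V = 28.2 * 129.0 * 21.2 = 77121.4 mm^3


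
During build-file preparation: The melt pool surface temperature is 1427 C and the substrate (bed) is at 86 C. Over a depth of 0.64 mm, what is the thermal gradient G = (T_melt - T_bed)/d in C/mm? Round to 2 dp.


G = (1427-86)/0.64 = 2095.31 C/mm


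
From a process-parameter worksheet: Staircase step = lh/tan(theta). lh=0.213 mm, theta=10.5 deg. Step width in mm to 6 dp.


step = 0.213 / tan(10.5) = 1.149245 mm


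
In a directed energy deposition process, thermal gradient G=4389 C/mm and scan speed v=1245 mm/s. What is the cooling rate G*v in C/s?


CR = 4389 * 1245 = 5464305 C/s


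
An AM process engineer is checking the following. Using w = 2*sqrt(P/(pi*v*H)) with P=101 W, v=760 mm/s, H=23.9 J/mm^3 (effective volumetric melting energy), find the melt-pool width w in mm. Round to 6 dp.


w = 2*sqrt(101/(pi*760*23.9)) = 0.084141 mm


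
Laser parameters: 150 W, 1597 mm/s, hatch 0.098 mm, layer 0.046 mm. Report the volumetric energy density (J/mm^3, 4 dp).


E = 150 / (1597*0.098*0.046) = 20.8354 J/mm^3


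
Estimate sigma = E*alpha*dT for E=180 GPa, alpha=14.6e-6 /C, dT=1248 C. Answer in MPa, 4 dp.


sigma = 180*1000 * 14.6e-6 * 1248 = 3279.744 MPa


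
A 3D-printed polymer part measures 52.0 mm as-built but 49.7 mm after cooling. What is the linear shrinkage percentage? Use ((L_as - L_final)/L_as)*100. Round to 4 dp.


Shrinkage = ((52.0-49.7)/52.0)*100 = 4.4231 %


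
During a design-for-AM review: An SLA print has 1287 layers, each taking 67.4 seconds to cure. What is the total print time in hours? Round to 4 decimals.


t = 1287 * 67.4 / 3600 = 24.0955 hrs


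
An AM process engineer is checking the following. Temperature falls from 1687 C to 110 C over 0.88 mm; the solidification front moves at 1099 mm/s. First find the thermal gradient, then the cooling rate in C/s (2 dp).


G = (1687-110)/0.88 = 1792.04545455 C/mm
CR = 1792.04545455 * 1099 = 1969457.95 C/s


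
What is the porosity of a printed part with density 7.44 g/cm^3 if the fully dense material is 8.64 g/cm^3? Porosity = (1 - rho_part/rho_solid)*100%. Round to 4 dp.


Porosity = (1-7.44/8.64)*100 = 13.8889 %


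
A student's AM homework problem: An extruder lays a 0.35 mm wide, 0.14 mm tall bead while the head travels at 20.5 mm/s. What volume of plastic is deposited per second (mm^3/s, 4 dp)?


Rate = 0.35 * 0.14 * 20.5 = 1.0045 mm^3/s


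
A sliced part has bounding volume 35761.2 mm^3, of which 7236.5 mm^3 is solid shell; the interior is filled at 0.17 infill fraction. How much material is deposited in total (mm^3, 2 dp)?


V_infill = (35761.2 - 7236.5) * 0.17 = 4849.2
V_total = 7236.5 + 4849.2 = 12085.7 mm^3


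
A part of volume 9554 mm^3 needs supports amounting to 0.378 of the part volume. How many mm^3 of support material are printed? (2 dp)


V_support = 9554 * 0.378 = 3611.41 mm^3


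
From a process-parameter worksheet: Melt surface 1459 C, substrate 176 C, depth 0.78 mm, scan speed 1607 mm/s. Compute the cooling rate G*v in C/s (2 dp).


G = (1459-176)/0.78 = 1644.87179487 C/mm
CR = 1644.87179487 * 1607 = 2643308.97 C/s


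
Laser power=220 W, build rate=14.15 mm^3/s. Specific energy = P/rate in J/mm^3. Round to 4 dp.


SE = 220 / 14.15 = 15.5477 J/mm^3


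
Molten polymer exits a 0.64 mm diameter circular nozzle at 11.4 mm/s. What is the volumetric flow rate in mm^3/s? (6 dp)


A = pi*(0.64/2)^2 = 0.32169909 mm^2
Q = 0.32169909 * 11.4 = 3.66737 mm^3/s


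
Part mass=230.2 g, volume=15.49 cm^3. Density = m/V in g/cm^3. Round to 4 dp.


rho = 230.2 / 15.49 = 14.8612 g/cm^3


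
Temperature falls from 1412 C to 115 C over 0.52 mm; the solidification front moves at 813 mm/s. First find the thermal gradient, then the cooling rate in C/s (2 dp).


G = (1412-115)/0.52 = 2494.23076923 C/mm
CR = 2494.23076923 * 813 = 2027809.62 C/s


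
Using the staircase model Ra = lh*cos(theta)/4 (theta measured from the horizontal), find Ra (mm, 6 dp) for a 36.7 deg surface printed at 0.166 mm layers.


Ra = 0.166 * cos(36.7) / 4 = 0.033274 mm


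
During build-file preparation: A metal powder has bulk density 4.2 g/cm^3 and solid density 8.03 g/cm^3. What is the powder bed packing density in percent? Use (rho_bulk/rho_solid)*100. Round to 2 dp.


Packing = (4.2/8.03)*100 = 52.3 %


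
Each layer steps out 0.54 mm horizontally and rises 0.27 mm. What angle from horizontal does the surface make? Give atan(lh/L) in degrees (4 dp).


angle = atan(0.27/0.54) = 26.5651 degrees


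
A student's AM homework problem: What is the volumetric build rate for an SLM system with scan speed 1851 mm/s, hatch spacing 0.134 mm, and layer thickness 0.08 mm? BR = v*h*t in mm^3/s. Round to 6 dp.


Rate = 1851 * 0.134 * 0.08 = 19.84272 mm^3/s


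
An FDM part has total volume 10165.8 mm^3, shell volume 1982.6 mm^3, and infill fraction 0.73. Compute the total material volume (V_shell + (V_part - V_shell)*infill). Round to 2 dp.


V_infill = (10165.8 - 1982.6) * 0.73 = 5973.74
V_total = 1982.6 + 5973.74 = 7956.34 mm^3


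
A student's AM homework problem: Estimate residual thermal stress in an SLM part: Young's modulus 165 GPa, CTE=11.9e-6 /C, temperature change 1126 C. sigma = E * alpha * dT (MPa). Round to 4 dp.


sigma = 165*1000 * 11.9e-6 * 1126 = 2210.901 MPa


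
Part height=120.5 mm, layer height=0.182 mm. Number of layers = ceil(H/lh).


Layers = ceil(120.5/0.182) = 663


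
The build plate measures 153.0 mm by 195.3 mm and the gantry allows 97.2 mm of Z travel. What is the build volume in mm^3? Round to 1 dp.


V = 153.0 * 195.3 * 97.2 = 2904423.5 mm^3


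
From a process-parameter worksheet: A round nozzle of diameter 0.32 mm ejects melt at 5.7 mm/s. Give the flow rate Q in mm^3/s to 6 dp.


A = pi*(0.32/2)^2 = 0.08042477 mm^2
Q = 0.08042477 * 5.7 = 0.458421 mm^3/s


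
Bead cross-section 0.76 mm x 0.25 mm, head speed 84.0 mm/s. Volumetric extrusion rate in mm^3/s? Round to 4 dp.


Rate = 0.76 * 0.25 * 84.0 = 15.96 mm^3/s


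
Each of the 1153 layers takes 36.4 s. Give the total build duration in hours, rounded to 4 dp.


t = 1153 * 36.4 / 3600 = 11.6581 hrs


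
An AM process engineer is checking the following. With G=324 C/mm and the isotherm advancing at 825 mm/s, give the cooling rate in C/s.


CR = 324 * 825 = 267300 C/s


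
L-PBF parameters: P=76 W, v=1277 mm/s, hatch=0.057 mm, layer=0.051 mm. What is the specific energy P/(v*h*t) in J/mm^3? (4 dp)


Build rate = 1277 * 0.057 * 0.051 = 3.712239 mm^3/s
SE = 76 / 3.712239 = 20.4728 J/mm^3


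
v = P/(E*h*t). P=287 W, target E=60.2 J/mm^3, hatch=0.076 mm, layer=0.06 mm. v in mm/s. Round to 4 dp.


v = 287 / (60.2*0.076*0.06) = 1045.4916 mm/s


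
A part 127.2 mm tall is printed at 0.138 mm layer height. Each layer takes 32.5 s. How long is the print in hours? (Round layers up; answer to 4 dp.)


Layers = ceil(127.2/0.138) = 922
t = 922 * 32.5 / 3600 = 8.3236 hrs


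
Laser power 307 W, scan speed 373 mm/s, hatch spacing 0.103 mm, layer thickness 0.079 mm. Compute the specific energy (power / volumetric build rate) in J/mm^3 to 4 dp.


Build rate = 373 * 0.103 * 0.079 = 3.035101 mm^3/s
SE = 307 / 3.035101 = 101.1498 J/mm^3


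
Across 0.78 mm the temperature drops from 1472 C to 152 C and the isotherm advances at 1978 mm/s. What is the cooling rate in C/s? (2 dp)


G = (1472-152)/0.78 = 1692.30769231 C/mm
CR = 1692.30769231 * 1978 = 3347384.62 C/s


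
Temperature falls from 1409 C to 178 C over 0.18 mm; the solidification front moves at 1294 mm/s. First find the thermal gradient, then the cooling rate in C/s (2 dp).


G = (1409-178)/0.18 = 6838.88888889 C/mm
CR = 6838.88888889 * 1294 = 8849522.22 C/s


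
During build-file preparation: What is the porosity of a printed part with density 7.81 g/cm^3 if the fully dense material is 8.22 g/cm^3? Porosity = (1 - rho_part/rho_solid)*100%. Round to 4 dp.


Porosity = (1-7.81/8.22)*100 = 4.9878 %


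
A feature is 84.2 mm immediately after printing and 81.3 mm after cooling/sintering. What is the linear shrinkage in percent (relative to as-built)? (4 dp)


Shrinkage = ((84.2-81.3)/84.2)*100 = 3.4442 %


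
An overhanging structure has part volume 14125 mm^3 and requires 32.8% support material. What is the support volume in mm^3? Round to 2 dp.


V_support = 14125 * 0.328 = 4633.0 mm^3


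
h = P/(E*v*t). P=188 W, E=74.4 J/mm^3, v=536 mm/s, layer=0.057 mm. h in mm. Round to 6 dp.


h = 188 / (74.4*536*0.057) = 0.082708 mm


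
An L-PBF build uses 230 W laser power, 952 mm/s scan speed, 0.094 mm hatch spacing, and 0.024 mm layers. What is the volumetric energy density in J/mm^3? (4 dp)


E = 230 / (952*0.094*0.024) = 107.0907 J/mm^3


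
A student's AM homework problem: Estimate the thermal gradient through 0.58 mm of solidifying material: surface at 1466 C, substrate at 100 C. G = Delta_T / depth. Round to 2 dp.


G = (1466-100)/0.58 = 2355.17 C/mm


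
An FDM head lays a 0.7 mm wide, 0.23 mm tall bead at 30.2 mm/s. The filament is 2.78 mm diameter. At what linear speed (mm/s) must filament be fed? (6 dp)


Q = 0.7 * 0.23 * 30.2 = 4.8622 mm^3/s
A_fil = pi*(2.78/2)^2 = 6.06987117 mm^2
v_feed = 4.8622 / 6.06987117 = 0.801038 mm/s


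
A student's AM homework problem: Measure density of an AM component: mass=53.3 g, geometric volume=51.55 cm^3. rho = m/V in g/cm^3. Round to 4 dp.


rho = 53.3 / 51.55 = 1.0339 g/cm^3


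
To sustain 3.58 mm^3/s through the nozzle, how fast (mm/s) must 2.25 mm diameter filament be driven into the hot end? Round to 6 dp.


A = pi*(2.25/2)^2 = 3.976078
v = 3.58 / 3.976078 = 0.900385 mm/s


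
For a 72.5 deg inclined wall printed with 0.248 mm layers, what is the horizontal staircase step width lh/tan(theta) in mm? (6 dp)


step = 0.248 / tan(72.5) = 0.078194 mm


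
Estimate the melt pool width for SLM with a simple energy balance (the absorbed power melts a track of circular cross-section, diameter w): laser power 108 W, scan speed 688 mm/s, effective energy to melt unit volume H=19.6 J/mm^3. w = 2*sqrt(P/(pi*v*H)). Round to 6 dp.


w = 2*sqrt(108/(pi*688*19.6)) = 0.100982 mm


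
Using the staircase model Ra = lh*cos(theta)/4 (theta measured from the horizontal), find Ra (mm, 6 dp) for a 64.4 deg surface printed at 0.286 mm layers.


Ra = 0.286 * cos(64.4) / 4 = 0.030894 mm


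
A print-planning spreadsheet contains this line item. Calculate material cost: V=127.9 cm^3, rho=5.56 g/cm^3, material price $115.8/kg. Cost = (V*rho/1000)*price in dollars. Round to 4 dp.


Mass = 127.9*5.56/1000 = 0.711124 kg
Cost = 0.711124 * 115.8 = 82.3482 $


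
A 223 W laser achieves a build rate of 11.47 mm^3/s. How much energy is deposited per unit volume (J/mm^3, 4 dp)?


SE = 223 / 11.47 = 19.442 J/mm^3


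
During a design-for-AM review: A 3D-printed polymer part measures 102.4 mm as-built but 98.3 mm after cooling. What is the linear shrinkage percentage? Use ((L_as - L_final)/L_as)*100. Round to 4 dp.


Shrinkage = ((102.4-98.3)/102.4)*100 = 4.0039 %


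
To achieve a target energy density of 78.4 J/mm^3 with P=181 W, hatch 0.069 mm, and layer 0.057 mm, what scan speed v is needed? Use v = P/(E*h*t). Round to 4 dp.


v = 181 / (78.4*0.069*0.057) = 587.0006 mm/s


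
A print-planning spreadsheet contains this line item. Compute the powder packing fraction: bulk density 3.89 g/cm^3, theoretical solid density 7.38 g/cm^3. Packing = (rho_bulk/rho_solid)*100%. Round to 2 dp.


Packing = (3.89/7.38)*100 = 52.71 %


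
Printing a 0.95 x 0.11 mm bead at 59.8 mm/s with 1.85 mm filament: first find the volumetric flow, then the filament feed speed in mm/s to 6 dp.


Q = 0.95 * 0.11 * 59.8 = 6.2491 mm^3/s
A_fil = pi*(1.85/2)^2 = 2.68802521 mm^2
v_feed = 6.2491 / 2.68802521 = 2.324792 mm/s


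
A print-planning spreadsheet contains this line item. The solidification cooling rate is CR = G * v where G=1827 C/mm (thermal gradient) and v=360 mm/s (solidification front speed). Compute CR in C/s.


CR = 1827 * 360 = 657720 C/s


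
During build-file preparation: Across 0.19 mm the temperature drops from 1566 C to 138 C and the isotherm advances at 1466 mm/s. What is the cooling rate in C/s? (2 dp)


G = (1566-138)/0.19 = 7515.78947368 C/mm
CR = 7515.78947368 * 1466 = 11018147.37 C/s


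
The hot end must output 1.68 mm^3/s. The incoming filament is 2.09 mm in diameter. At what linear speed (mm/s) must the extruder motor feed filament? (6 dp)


A = pi*(2.09/2)^2 = 3.430698
v = 1.68 / 3.430698 = 0.489696 mm/s


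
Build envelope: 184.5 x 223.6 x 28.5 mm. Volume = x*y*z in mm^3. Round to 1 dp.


V = 184.5 * 223.6 * 28.5 = 1175744.7 mm^3


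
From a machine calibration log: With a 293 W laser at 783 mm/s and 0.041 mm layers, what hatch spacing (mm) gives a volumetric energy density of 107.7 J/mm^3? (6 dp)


h = 293 / (107.7*783*0.041) = 0.084743 mm


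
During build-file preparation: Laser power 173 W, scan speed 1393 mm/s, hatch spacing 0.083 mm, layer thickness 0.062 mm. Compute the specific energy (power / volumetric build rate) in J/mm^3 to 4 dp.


Build rate = 1393 * 0.083 * 0.062 = 7.168378 mm^3/s
SE = 173 / 7.168378 = 24.1338 J/mm^3


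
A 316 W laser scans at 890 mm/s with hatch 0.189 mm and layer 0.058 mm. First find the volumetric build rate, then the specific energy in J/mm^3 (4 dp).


Build rate = 890 * 0.189 * 0.058 = 9.75618 mm^3/s
SE = 316 / 9.75618 = 32.3897 J/mm^3


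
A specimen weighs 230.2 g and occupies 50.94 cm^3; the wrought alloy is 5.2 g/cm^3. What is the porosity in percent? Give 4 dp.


rho_part = 230.2 / 50.94 = 4.51904201 g/cm^3
Porosity = (1 - 4.51904201/5.2)*100 = 13.0953 %


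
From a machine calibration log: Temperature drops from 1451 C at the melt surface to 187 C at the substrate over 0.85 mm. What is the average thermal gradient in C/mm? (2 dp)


G = (1451-187)/0.85 = 1487.06 C/mm


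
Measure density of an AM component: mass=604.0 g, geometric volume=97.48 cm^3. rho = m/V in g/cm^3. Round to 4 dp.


rho = 604.0 / 97.48 = 6.1961 g/cm^3


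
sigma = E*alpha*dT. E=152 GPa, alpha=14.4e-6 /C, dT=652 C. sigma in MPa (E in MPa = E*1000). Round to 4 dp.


sigma = 152*1000 * 14.4e-6 * 652 = 1427.0976 MPa


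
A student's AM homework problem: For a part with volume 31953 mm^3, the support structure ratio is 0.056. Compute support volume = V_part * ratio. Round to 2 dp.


V_support = 31953 * 0.056 = 1789.37 mm^3


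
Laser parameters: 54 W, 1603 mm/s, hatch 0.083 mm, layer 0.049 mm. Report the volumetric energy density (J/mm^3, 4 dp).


E = 54 / (1603*0.083*0.049) = 8.283 J/mm^3


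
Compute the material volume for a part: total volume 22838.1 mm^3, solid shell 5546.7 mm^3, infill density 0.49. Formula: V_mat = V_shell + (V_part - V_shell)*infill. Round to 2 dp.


V_infill = (22838.1 - 5546.7) * 0.49 = 8472.79
V_total = 5546.7 + 8472.79 = 14019.49 mm^3


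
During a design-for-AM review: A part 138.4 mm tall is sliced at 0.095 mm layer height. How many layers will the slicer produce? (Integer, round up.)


Layers = ceil(138.4/0.095) = 1457


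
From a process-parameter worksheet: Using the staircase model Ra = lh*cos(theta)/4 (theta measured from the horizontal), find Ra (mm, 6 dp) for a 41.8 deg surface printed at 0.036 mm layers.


Ra = 0.036 * cos(41.8) / 4 = 0.006709 mm


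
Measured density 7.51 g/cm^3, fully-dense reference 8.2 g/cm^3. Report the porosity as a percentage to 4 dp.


Porosity = (1-7.51/8.2)*100 = 8.4146 %


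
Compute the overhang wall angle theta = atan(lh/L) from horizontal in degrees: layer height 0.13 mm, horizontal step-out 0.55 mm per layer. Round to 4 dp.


angle = atan(0.13/0.55) = 13.2986 degrees


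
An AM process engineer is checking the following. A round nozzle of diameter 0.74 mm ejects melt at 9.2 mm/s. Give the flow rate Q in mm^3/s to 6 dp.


A = pi*(0.74/2)^2 = 0.43008403 mm^2
Q = 0.43008403 * 9.2 = 3.956773 mm^3/s


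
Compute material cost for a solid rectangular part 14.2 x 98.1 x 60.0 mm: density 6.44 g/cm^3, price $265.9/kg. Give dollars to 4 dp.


V = 14.2 * 98.1 * 60.0 = 83581.2 mm^3 = 83.5812 cm^3
Mass = 83.5812 * 6.44 / 1000 = 0.53826293 kg
Cost = 0.53826293 * 265.9 = 143.1241 $


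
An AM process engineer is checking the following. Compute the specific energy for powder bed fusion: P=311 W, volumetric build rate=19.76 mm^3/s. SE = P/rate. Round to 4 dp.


SE = 311 / 19.76 = 15.7389 J/mm^3


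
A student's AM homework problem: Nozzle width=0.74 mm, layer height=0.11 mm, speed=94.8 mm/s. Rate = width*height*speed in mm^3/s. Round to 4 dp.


Rate = 0.74 * 0.11 * 94.8 = 7.7167 mm^3/s


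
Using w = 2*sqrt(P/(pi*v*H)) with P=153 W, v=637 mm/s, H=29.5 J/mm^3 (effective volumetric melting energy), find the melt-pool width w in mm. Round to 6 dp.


w = 2*sqrt(153/(pi*637*29.5)) = 0.101817 mm


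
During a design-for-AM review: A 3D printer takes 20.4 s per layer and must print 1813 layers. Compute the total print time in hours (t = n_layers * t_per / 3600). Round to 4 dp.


t = 1813 * 20.4 / 3600 = 10.2737 hrs


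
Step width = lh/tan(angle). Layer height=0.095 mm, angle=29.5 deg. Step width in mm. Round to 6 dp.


step = 0.095 / tan(29.5) = 0.167912 mm


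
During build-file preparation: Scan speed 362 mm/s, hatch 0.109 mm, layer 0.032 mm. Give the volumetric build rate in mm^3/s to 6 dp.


Rate = 362 * 0.109 * 0.032 = 1.262656 mm^3/s


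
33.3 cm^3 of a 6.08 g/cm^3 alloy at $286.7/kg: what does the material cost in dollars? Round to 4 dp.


Mass = 33.3*6.08/1000 = 0.202464 kg
Cost = 0.202464 * 286.7 = 58.0464 $


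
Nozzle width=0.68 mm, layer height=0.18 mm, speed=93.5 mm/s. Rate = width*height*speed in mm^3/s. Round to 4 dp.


Rate = 0.68 * 0.18 * 93.5 = 11.4444 mm^3/s


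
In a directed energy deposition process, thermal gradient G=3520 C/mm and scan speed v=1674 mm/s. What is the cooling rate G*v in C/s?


CR = 3520 * 1674 = 5892480 C/s


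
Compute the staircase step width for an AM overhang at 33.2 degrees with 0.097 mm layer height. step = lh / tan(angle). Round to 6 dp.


step = 0.097 / tan(33.2) = 0.148232 mm


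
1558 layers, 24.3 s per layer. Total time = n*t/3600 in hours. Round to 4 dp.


t = 1558 * 24.3 / 3600 = 10.5165 hrs


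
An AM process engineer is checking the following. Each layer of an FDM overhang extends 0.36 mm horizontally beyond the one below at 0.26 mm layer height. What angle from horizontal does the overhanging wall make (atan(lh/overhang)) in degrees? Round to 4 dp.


angle = atan(0.26/0.36) = 35.8377 degrees


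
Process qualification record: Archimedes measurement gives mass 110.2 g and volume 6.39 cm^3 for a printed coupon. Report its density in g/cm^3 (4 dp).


rho = 110.2 / 6.39 = 17.2457 g/cm^3


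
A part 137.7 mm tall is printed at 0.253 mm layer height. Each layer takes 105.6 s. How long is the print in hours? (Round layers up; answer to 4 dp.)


Layers = ceil(137.7/0.253) = 545
t = 545 * 105.6 / 3600 = 15.9867 hrs


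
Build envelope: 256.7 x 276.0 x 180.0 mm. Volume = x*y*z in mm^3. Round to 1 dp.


V = 256.7 * 276.0 * 180.0 = 12752856.0 mm^3


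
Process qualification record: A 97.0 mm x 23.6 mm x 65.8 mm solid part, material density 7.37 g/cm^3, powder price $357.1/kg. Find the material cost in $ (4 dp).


V = 97.0 * 23.6 * 65.8 = 150629.36 mm^3 = 150.62936 cm^3
Mass = 150.62936 * 7.37 / 1000 = 1.11013838 kg
Cost = 1.11013838 * 357.1 = 396.4304 $


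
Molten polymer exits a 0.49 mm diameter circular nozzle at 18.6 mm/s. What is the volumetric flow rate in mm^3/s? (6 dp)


A = pi*(0.49/2)^2 = 0.1885741 mm^2
Q = 0.1885741 * 18.6 = 3.507478 mm^3/s


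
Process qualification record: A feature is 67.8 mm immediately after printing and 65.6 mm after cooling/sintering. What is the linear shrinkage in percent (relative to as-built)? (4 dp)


Shrinkage = ((67.8-65.6)/67.8)*100 = 3.2448 %


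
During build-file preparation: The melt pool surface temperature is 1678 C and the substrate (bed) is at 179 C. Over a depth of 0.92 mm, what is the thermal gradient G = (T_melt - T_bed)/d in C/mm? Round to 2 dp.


G = (1678-179)/0.92 = 1629.35 C/mm


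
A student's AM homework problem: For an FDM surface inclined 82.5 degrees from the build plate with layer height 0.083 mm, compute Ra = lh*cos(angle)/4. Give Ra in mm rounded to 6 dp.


Ra = 0.083 * cos(82.5) / 4 = 0.002708 mm


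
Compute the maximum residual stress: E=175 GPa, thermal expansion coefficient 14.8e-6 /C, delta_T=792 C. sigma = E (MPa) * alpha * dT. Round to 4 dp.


sigma = 175*1000 * 14.8e-6 * 792 = 2051.28 MPa


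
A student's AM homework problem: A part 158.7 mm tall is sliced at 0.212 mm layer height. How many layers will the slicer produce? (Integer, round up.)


Layers = ceil(158.7/0.212) = 749


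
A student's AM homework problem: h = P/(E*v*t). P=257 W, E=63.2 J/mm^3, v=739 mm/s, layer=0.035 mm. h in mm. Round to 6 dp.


h = 257 / (63.2*739*0.035) = 0.157218 mm


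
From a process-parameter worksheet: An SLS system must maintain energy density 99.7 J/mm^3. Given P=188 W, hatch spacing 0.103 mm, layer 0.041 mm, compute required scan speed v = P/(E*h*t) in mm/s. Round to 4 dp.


v = 188 / (99.7*0.103*0.041) = 446.5207 mm/s


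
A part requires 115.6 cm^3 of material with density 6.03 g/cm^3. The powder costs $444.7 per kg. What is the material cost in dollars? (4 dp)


Mass = 115.6*6.03/1000 = 0.697068 kg
Cost = 0.697068 * 444.7 = 309.9861 $


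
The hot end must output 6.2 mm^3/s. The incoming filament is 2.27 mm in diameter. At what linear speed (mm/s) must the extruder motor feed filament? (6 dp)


A = pi*(2.27/2)^2 = 4.047078
v = 6.2 / 4.047078 = 1.531969 mm/s
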